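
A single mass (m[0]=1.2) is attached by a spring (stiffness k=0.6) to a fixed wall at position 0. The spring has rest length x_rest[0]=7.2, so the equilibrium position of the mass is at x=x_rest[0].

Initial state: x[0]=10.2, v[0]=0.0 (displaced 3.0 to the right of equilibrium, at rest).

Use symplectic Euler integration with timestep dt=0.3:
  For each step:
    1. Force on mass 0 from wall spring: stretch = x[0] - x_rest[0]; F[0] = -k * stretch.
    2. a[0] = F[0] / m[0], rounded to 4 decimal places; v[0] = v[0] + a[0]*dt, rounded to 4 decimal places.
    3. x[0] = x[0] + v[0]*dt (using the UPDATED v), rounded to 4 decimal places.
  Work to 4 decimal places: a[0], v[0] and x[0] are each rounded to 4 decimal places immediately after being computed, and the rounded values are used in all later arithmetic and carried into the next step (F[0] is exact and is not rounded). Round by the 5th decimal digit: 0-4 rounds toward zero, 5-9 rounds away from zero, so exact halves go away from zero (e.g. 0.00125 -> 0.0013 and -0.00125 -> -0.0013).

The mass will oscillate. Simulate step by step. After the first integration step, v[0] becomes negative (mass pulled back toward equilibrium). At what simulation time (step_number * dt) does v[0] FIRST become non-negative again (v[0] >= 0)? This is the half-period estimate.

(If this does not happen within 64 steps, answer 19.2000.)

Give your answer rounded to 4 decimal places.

Step 0: x=[10.2000] v=[0.0000]
Step 1: x=[10.0650] v=[-0.4500]
Step 2: x=[9.8011] v=[-0.8798]
Step 3: x=[9.4201] v=[-1.2700]
Step 4: x=[8.9392] v=[-1.6030]
Step 5: x=[8.3800] v=[-1.8639]
Step 6: x=[7.7677] v=[-2.0409]
Step 7: x=[7.1299] v=[-2.1261]
Step 8: x=[6.4952] v=[-2.1156]
Step 9: x=[5.8922] v=[-2.0099]
Step 10: x=[5.3481] v=[-1.8137]
Step 11: x=[4.8873] v=[-1.5359]
Step 12: x=[4.5306] v=[-1.1890]
Step 13: x=[4.2940] v=[-0.7886]
Step 14: x=[4.1882] v=[-0.3527]
Step 15: x=[4.2179] v=[0.0991]
First v>=0 after going negative at step 15, time=4.5000

Answer: 4.5000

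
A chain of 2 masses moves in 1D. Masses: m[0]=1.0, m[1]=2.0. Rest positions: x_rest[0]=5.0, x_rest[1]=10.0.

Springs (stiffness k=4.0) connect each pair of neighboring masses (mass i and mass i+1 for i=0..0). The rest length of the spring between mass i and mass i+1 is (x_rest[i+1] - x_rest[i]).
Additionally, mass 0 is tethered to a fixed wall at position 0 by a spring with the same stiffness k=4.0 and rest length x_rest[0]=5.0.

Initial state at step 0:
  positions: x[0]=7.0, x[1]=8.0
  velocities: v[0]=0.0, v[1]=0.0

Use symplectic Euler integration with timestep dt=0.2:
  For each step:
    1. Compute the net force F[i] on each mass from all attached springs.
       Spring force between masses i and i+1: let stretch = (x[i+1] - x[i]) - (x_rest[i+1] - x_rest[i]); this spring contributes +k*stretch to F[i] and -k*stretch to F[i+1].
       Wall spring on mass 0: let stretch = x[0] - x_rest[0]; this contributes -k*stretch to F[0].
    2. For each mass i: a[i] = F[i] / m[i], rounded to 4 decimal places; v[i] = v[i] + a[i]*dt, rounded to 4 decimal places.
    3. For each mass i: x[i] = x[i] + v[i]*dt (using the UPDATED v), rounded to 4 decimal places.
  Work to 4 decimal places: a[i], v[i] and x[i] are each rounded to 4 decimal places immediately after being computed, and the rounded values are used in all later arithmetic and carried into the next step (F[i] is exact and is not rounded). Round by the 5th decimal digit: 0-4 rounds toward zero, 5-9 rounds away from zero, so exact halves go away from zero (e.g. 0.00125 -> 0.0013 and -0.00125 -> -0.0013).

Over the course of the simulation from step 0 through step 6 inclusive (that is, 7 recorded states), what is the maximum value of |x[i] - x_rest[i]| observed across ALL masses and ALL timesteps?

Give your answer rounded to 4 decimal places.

Answer: 3.1129

Derivation:
Step 0: x=[7.0000 8.0000] v=[0.0000 0.0000]
Step 1: x=[6.0400 8.3200] v=[-4.8000 1.6000]
Step 2: x=[4.4784 8.8576] v=[-7.8080 2.6880]
Step 3: x=[2.9009 9.4449] v=[-7.8874 2.9363]
Step 4: x=[1.9063 9.9086] v=[-4.9729 2.3187]
Step 5: x=[1.8871 10.1322] v=[-0.0961 1.1178]
Step 6: x=[2.8852 10.0962] v=[4.9903 -0.1802]
Max displacement = 3.1129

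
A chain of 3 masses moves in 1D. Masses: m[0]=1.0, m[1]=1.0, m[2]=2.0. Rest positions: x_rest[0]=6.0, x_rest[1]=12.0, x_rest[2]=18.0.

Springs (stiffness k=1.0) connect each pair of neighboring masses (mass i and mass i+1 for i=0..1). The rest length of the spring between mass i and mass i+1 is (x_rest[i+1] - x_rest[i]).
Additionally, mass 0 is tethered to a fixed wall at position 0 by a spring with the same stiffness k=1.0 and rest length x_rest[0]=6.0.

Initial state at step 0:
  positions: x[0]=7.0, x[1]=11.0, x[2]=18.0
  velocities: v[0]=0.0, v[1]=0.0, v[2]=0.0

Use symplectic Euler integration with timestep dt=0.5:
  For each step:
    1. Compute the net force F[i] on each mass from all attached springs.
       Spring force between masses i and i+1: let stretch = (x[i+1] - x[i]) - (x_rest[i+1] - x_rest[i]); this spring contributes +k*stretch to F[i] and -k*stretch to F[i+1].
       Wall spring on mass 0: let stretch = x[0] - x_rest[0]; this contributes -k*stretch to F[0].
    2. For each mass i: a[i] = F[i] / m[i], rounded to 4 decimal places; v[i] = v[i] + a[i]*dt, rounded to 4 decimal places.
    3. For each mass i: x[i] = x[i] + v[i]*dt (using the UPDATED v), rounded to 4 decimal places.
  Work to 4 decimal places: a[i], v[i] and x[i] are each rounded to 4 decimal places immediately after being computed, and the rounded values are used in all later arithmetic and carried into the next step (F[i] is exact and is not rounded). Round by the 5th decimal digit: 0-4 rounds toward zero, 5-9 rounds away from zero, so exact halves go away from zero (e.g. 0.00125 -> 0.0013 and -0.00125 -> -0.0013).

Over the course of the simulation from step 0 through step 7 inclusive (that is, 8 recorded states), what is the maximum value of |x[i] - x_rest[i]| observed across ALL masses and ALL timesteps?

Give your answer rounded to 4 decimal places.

Step 0: x=[7.0000 11.0000 18.0000] v=[0.0000 0.0000 0.0000]
Step 1: x=[6.2500 11.7500 17.8750] v=[-1.5000 1.5000 -0.2500]
Step 2: x=[5.3125 12.6563 17.7344] v=[-1.8750 1.8125 -0.2813]
Step 3: x=[4.8828 12.9962 17.7090] v=[-0.8594 0.6797 -0.0508]
Step 4: x=[5.2608 12.4859 17.8445] v=[0.7559 -1.0206 0.2710]
Step 5: x=[6.1299 11.5090 18.0602] v=[1.7381 -1.9539 0.4314]
Step 6: x=[6.8113 10.8251 18.2070] v=[1.3627 -1.3679 0.2936]
Step 7: x=[6.7933 10.9832 18.1811] v=[-0.0361 0.3162 -0.0519]
Max displacement = 1.1749

Answer: 1.1749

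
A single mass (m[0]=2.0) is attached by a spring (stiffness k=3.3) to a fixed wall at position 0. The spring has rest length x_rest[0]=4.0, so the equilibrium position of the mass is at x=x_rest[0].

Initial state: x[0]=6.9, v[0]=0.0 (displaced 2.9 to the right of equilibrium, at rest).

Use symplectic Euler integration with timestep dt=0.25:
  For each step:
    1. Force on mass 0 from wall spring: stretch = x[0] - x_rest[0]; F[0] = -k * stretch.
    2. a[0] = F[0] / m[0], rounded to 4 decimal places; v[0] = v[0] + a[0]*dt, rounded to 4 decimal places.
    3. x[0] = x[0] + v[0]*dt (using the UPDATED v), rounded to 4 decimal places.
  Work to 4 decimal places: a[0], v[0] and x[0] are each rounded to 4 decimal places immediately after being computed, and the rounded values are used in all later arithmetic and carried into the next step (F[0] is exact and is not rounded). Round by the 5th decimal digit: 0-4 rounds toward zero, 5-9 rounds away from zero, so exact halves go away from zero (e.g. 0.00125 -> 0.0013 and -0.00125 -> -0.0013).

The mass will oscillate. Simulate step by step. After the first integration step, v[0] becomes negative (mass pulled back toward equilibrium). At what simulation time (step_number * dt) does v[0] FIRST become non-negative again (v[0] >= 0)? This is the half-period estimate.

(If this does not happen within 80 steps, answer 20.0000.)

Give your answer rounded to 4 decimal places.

Answer: 2.5000

Derivation:
Step 0: x=[6.9000] v=[0.0000]
Step 1: x=[6.6009] v=[-1.1963]
Step 2: x=[6.0336] v=[-2.2692]
Step 3: x=[5.2566] v=[-3.1081]
Step 4: x=[4.3500] v=[-3.6265]
Step 5: x=[3.4073] v=[-3.7709]
Step 6: x=[2.5257] v=[-3.5264]
Step 7: x=[1.7961] v=[-2.9183]
Step 8: x=[1.2938] v=[-2.0092]
Step 9: x=[1.0706] v=[-0.8929]
Step 10: x=[1.1495] v=[0.3155]
First v>=0 after going negative at step 10, time=2.5000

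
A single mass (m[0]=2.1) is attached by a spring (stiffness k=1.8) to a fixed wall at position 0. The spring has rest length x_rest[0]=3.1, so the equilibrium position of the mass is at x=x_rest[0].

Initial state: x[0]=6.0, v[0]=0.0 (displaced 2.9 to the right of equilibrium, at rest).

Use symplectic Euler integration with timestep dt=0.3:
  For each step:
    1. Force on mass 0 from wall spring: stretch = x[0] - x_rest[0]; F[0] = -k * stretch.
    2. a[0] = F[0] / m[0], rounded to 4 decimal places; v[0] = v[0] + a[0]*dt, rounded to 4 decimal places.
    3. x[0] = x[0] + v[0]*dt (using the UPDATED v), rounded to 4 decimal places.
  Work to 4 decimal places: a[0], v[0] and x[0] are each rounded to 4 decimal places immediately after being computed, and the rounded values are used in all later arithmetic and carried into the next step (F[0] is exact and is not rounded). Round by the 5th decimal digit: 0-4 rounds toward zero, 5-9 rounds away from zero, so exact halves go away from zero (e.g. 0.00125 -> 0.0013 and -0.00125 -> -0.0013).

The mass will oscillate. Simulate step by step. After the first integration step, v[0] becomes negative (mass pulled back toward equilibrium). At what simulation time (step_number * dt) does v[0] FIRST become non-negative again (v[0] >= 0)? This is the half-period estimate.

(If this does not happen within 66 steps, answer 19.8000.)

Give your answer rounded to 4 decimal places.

Step 0: x=[6.0000] v=[0.0000]
Step 1: x=[5.7763] v=[-0.7457]
Step 2: x=[5.3461] v=[-1.4339]
Step 3: x=[4.7427] v=[-2.0115]
Step 4: x=[4.0125] v=[-2.4339]
Step 5: x=[3.2120] v=[-2.6685]
Step 6: x=[2.4028] v=[-2.6973]
Step 7: x=[1.6474] v=[-2.5180]
Step 8: x=[1.0041] v=[-2.1445]
Step 9: x=[0.5224] v=[-1.6056]
Step 10: x=[0.2396] v=[-0.9428]
Step 11: x=[0.1774] v=[-0.2073]
Step 12: x=[0.3407] v=[0.5442]
First v>=0 after going negative at step 12, time=3.6000

Answer: 3.6000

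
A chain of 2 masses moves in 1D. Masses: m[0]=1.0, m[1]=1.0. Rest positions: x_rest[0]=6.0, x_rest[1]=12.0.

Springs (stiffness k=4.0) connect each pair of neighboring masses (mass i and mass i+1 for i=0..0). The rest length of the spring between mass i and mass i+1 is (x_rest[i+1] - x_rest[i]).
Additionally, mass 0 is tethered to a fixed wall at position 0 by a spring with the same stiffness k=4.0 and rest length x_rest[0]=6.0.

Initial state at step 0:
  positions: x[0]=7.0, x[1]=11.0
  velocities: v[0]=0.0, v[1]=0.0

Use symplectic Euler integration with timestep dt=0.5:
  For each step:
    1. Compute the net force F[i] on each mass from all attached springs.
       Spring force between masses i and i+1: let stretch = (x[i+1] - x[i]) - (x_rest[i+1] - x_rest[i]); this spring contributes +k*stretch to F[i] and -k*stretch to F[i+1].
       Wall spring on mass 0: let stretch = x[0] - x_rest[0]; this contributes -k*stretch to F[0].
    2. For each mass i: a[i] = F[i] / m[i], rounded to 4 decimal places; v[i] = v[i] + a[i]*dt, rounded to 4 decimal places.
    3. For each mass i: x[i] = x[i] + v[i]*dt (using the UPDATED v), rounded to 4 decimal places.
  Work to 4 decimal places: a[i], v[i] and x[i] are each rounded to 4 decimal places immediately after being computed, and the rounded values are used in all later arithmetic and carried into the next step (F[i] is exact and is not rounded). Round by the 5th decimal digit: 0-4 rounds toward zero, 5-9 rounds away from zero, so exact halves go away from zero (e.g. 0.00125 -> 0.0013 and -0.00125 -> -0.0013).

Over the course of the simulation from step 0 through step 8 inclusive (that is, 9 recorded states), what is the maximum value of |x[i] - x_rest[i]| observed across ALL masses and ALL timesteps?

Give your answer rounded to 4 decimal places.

Answer: 2.0000

Derivation:
Step 0: x=[7.0000 11.0000] v=[0.0000 0.0000]
Step 1: x=[4.0000 13.0000] v=[-6.0000 4.0000]
Step 2: x=[6.0000 12.0000] v=[4.0000 -2.0000]
Step 3: x=[8.0000 11.0000] v=[4.0000 -2.0000]
Step 4: x=[5.0000 13.0000] v=[-6.0000 4.0000]
Step 5: x=[5.0000 13.0000] v=[0.0000 0.0000]
Step 6: x=[8.0000 11.0000] v=[6.0000 -4.0000]
Step 7: x=[6.0000 12.0000] v=[-4.0000 2.0000]
Step 8: x=[4.0000 13.0000] v=[-4.0000 2.0000]
Max displacement = 2.0000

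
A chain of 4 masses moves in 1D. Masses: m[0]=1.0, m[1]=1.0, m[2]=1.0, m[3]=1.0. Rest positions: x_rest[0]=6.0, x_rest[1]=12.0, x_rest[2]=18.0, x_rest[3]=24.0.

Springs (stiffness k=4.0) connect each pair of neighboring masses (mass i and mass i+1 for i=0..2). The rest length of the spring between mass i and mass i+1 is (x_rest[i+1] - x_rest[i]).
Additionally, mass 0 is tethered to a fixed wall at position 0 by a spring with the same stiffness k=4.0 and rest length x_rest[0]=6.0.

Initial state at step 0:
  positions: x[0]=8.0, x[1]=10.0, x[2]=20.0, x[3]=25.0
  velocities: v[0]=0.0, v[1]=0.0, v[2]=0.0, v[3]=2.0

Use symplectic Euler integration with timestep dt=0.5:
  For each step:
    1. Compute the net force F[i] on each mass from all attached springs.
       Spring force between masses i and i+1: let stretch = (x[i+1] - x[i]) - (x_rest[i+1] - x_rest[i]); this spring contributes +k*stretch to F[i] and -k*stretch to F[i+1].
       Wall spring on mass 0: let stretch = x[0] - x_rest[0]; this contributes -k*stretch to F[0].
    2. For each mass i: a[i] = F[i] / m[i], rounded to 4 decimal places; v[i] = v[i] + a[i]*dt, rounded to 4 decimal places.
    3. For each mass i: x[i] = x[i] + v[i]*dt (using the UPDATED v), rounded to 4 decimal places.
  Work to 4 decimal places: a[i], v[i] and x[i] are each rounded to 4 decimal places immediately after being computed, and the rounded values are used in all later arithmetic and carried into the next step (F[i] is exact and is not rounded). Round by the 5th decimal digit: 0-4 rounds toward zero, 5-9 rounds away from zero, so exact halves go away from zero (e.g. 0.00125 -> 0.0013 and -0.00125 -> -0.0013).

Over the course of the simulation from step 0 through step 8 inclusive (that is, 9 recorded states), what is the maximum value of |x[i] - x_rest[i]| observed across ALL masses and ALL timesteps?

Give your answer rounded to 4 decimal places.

Step 0: x=[8.0000 10.0000 20.0000 25.0000] v=[0.0000 0.0000 0.0000 2.0000]
Step 1: x=[2.0000 18.0000 15.0000 27.0000] v=[-12.0000 16.0000 -10.0000 4.0000]
Step 2: x=[10.0000 7.0000 25.0000 23.0000] v=[16.0000 -22.0000 20.0000 -8.0000]
Step 3: x=[5.0000 17.0000 15.0000 27.0000] v=[-10.0000 20.0000 -20.0000 8.0000]
Step 4: x=[7.0000 13.0000 19.0000 25.0000] v=[4.0000 -8.0000 8.0000 -4.0000]
Step 5: x=[8.0000 9.0000 23.0000 23.0000] v=[2.0000 -8.0000 8.0000 -4.0000]
Step 6: x=[2.0000 18.0000 13.0000 27.0000] v=[-12.0000 18.0000 -20.0000 8.0000]
Step 7: x=[10.0000 6.0000 22.0000 23.0000] v=[16.0000 -24.0000 18.0000 -8.0000]
Step 8: x=[4.0000 14.0000 16.0000 24.0000] v=[-12.0000 16.0000 -12.0000 2.0000]
Max displacement = 7.0000

Answer: 7.0000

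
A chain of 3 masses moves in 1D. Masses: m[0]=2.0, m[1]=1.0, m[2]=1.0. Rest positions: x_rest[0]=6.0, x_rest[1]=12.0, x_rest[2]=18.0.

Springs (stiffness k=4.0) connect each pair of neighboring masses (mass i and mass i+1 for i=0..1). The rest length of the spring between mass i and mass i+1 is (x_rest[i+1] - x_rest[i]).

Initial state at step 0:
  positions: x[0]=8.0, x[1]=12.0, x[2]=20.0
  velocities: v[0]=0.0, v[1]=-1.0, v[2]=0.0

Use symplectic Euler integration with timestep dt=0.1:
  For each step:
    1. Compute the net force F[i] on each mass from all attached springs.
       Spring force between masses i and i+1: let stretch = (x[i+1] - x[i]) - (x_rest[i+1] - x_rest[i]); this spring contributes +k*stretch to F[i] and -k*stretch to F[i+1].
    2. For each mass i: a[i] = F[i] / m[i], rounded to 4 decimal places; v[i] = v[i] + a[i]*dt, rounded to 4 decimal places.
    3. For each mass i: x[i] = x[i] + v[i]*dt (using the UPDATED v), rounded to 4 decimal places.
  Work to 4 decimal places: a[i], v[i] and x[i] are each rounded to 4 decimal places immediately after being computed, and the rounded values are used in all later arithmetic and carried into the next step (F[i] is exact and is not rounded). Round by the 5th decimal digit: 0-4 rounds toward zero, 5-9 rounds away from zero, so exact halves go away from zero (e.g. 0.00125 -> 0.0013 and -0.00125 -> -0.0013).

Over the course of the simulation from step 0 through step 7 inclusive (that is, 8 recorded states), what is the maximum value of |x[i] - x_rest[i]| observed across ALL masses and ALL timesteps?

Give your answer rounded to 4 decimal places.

Step 0: x=[8.0000 12.0000 20.0000] v=[0.0000 -1.0000 0.0000]
Step 1: x=[7.9600 12.0600 19.9200] v=[-0.4000 0.6000 -0.8000]
Step 2: x=[7.8820 12.2704 19.7656] v=[-0.7800 2.1040 -1.5440]
Step 3: x=[7.7718 12.6051 19.5514] v=[-1.1023 3.3467 -2.1421]
Step 4: x=[7.6382 13.0243 19.2993] v=[-1.3356 4.1919 -2.5206]
Step 5: x=[7.4924 13.4791 19.0362] v=[-1.4584 4.5475 -2.6306]
Step 6: x=[7.3463 13.9167 18.7909] v=[-1.4611 4.3757 -2.4534]
Step 7: x=[7.2116 14.2864 18.5906] v=[-1.3470 3.6972 -2.0031]
Max displacement = 2.2864

Answer: 2.2864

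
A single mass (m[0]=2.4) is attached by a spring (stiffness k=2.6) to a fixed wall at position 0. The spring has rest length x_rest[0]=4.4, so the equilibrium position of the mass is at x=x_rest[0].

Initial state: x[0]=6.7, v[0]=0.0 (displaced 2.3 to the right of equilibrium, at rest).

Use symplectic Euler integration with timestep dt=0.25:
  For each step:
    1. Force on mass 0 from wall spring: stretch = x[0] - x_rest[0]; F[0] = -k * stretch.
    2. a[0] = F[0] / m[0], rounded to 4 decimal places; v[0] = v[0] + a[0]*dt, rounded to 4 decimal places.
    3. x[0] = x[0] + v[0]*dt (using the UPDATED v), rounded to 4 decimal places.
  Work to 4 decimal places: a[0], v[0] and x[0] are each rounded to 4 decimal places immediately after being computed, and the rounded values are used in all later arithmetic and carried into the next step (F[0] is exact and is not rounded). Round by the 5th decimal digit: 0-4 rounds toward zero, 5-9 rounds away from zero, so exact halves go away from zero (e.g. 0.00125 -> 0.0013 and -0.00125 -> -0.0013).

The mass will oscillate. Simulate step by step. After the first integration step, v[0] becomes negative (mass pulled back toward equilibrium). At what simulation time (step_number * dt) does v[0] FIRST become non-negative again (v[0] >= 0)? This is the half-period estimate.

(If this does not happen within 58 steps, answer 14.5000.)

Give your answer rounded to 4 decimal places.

Answer: 3.2500

Derivation:
Step 0: x=[6.7000] v=[0.0000]
Step 1: x=[6.5443] v=[-0.6229]
Step 2: x=[6.2434] v=[-1.2037]
Step 3: x=[5.8177] v=[-1.7030]
Step 4: x=[5.2960] v=[-2.0870]
Step 5: x=[4.7136] v=[-2.3297]
Step 6: x=[4.1100] v=[-2.4146]
Step 7: x=[3.5260] v=[-2.3361]
Step 8: x=[3.0012] v=[-2.0994]
Step 9: x=[2.5711] v=[-1.7206]
Step 10: x=[2.2648] v=[-1.2253]
Step 11: x=[2.1031] v=[-0.6470]
Step 12: x=[2.0969] v=[-0.0249]
Step 13: x=[2.2466] v=[0.5989]
First v>=0 after going negative at step 13, time=3.2500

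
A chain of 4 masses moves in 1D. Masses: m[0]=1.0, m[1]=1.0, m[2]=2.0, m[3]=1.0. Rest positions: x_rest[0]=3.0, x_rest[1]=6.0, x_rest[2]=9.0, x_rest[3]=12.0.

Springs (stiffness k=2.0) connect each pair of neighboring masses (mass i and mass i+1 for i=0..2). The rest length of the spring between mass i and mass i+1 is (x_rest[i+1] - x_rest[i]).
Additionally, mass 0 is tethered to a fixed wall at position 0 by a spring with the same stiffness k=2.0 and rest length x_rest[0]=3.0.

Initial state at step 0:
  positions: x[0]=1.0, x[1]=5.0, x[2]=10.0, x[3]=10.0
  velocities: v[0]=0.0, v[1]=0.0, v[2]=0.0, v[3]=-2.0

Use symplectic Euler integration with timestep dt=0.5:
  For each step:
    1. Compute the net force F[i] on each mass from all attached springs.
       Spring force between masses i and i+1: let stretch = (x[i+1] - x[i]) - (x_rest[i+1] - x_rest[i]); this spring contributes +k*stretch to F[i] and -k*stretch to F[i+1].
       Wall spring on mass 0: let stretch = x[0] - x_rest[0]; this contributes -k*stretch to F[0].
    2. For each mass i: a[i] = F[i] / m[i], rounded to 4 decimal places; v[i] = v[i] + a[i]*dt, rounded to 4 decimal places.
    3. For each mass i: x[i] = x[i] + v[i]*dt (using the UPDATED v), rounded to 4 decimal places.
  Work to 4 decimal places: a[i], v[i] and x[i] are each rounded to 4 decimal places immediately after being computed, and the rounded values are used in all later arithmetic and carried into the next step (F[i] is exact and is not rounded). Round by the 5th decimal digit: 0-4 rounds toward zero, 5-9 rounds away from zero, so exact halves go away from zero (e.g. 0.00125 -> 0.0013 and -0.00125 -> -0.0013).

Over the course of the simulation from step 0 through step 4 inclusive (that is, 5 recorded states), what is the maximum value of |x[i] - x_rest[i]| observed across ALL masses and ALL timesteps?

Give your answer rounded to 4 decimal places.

Answer: 2.6250

Derivation:
Step 0: x=[1.0000 5.0000 10.0000 10.0000] v=[0.0000 0.0000 0.0000 -2.0000]
Step 1: x=[2.5000 5.5000 8.7500 10.5000] v=[3.0000 1.0000 -2.5000 1.0000]
Step 2: x=[4.2500 6.1250 7.1250 11.6250] v=[3.5000 1.2500 -3.2500 2.2500]
Step 3: x=[4.8125 6.3125 6.3750 12.0000] v=[1.1250 0.3750 -1.5000 0.7500]
Step 4: x=[3.7188 5.7813 7.0157 11.0625] v=[-2.1875 -1.0625 1.2813 -1.8750]
Max displacement = 2.6250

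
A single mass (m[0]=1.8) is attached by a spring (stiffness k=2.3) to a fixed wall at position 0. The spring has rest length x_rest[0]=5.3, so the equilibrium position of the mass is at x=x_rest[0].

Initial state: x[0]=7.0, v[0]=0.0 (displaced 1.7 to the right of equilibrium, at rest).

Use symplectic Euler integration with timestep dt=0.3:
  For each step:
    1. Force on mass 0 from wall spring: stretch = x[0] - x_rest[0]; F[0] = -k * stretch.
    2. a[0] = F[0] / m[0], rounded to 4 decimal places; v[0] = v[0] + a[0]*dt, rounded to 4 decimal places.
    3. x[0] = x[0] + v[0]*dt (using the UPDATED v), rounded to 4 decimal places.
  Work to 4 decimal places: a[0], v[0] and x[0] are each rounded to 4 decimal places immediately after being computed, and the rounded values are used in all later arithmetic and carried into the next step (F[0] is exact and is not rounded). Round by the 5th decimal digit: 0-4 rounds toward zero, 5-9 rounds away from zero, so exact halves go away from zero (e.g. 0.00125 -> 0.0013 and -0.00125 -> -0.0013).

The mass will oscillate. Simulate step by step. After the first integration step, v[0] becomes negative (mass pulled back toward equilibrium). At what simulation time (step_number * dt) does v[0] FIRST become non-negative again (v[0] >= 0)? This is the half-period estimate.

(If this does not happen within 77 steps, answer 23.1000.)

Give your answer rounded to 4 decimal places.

Answer: 3.0000

Derivation:
Step 0: x=[7.0000] v=[0.0000]
Step 1: x=[6.8045] v=[-0.6517]
Step 2: x=[6.4360] v=[-1.2284]
Step 3: x=[5.9368] v=[-1.6639]
Step 4: x=[5.3644] v=[-1.9080]
Step 5: x=[4.7846] v=[-1.9327]
Step 6: x=[4.2641] v=[-1.7351]
Step 7: x=[3.8627] v=[-1.3380]
Step 8: x=[3.6266] v=[-0.7870]
Step 9: x=[3.5830] v=[-0.1455]
Step 10: x=[3.7368] v=[0.5127]
First v>=0 after going negative at step 10, time=3.0000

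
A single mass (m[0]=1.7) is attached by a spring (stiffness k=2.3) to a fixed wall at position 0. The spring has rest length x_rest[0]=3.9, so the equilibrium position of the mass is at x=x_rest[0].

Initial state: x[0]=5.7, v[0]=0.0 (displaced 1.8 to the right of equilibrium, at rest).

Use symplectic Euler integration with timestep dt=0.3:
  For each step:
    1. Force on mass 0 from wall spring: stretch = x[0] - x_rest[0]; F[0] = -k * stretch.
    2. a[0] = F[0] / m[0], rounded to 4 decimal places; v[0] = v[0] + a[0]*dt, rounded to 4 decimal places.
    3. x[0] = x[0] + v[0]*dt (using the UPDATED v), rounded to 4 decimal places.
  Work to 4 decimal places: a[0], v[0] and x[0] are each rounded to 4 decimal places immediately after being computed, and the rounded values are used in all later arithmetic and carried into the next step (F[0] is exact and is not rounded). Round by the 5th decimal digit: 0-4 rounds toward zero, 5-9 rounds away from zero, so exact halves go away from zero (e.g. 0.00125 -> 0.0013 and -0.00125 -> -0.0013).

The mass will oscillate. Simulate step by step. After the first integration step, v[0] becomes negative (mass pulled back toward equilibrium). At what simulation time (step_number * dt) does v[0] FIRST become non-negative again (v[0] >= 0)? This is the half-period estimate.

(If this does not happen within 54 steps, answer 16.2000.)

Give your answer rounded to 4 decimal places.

Step 0: x=[5.7000] v=[0.0000]
Step 1: x=[5.4808] v=[-0.7306]
Step 2: x=[5.0691] v=[-1.3722]
Step 3: x=[4.5151] v=[-1.8467]
Step 4: x=[3.8862] v=[-2.0964]
Step 5: x=[3.2590] v=[-2.0908]
Step 6: x=[2.7098] v=[-1.8306]
Step 7: x=[2.3056] v=[-1.3475]
Step 8: x=[2.0955] v=[-0.7004]
Step 9: x=[2.1051] v=[0.0320]
First v>=0 after going negative at step 9, time=2.7000

Answer: 2.7000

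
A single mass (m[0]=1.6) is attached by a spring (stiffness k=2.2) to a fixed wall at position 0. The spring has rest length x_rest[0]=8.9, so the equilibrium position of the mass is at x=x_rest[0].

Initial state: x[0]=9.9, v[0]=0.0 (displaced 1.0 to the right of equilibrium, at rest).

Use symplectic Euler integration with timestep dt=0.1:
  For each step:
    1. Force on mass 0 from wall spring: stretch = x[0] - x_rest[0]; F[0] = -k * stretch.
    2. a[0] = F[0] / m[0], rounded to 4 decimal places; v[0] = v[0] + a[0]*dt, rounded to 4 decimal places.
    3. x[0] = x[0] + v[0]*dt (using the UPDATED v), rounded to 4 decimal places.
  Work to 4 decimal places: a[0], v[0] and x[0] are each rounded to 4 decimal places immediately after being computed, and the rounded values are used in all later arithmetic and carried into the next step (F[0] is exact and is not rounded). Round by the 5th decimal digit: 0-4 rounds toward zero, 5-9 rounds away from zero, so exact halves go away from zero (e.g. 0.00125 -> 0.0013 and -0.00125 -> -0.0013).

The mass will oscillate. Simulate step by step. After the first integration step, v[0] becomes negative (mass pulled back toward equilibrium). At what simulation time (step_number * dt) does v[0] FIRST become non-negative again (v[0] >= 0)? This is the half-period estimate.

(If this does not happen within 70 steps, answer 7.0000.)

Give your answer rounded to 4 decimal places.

Answer: 2.7000

Derivation:
Step 0: x=[9.9000] v=[0.0000]
Step 1: x=[9.8863] v=[-0.1375]
Step 2: x=[9.8590] v=[-0.2731]
Step 3: x=[9.8185] v=[-0.4050]
Step 4: x=[9.7654] v=[-0.5313]
Step 5: x=[9.7004] v=[-0.6503]
Step 6: x=[9.6244] v=[-0.7604]
Step 7: x=[9.5384] v=[-0.8600]
Step 8: x=[9.4436] v=[-0.9478]
Step 9: x=[9.3413] v=[-1.0226]
Step 10: x=[9.2330] v=[-1.0833]
Step 11: x=[9.1201] v=[-1.1291]
Step 12: x=[9.0042] v=[-1.1594]
Step 13: x=[8.8868] v=[-1.1737]
Step 14: x=[8.7696] v=[-1.1719]
Step 15: x=[8.6542] v=[-1.1540]
Step 16: x=[8.5422] v=[-1.1202]
Step 17: x=[8.4351] v=[-1.0710]
Step 18: x=[8.3344] v=[-1.0071]
Step 19: x=[8.2415] v=[-0.9293]
Step 20: x=[8.1576] v=[-0.8388]
Step 21: x=[8.0839] v=[-0.7367]
Step 22: x=[8.0215] v=[-0.6245]
Step 23: x=[7.9711] v=[-0.5037]
Step 24: x=[7.9335] v=[-0.3760]
Step 25: x=[7.9092] v=[-0.2431]
Step 26: x=[7.8985] v=[-0.1069]
Step 27: x=[7.9016] v=[0.0308]
First v>=0 after going negative at step 27, time=2.7000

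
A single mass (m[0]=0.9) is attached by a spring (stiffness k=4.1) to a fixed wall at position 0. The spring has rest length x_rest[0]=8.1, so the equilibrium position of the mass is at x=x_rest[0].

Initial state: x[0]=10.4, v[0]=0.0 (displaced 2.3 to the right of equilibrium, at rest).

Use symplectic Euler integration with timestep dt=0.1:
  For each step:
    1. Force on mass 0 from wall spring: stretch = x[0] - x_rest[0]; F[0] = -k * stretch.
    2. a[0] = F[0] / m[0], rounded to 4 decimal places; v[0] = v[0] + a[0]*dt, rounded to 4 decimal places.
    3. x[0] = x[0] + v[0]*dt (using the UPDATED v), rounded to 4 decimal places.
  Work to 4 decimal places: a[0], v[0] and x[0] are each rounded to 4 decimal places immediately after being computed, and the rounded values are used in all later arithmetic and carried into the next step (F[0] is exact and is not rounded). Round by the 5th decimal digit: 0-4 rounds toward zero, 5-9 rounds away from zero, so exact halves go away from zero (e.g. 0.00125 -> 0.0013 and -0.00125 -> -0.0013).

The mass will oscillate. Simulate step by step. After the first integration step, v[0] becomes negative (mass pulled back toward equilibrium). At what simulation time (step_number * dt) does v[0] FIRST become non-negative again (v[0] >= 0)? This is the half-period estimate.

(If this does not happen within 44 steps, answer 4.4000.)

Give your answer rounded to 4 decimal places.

Answer: 1.5000

Derivation:
Step 0: x=[10.4000] v=[0.0000]
Step 1: x=[10.2952] v=[-1.0478]
Step 2: x=[10.0904] v=[-2.0478]
Step 3: x=[9.7950] v=[-2.9545]
Step 4: x=[9.4223] v=[-3.7267]
Step 5: x=[8.9894] v=[-4.3291]
Step 6: x=[8.5160] v=[-4.7343]
Step 7: x=[8.0236] v=[-4.9238]
Step 8: x=[7.5347] v=[-4.8890]
Step 9: x=[7.0716] v=[-4.6315]
Step 10: x=[6.6553] v=[-4.1630]
Step 11: x=[6.3048] v=[-3.5049]
Step 12: x=[6.0361] v=[-2.6871]
Step 13: x=[5.8614] v=[-1.7469]
Step 14: x=[5.7887] v=[-0.7271]
Step 15: x=[5.8213] v=[0.3258]
First v>=0 after going negative at step 15, time=1.5000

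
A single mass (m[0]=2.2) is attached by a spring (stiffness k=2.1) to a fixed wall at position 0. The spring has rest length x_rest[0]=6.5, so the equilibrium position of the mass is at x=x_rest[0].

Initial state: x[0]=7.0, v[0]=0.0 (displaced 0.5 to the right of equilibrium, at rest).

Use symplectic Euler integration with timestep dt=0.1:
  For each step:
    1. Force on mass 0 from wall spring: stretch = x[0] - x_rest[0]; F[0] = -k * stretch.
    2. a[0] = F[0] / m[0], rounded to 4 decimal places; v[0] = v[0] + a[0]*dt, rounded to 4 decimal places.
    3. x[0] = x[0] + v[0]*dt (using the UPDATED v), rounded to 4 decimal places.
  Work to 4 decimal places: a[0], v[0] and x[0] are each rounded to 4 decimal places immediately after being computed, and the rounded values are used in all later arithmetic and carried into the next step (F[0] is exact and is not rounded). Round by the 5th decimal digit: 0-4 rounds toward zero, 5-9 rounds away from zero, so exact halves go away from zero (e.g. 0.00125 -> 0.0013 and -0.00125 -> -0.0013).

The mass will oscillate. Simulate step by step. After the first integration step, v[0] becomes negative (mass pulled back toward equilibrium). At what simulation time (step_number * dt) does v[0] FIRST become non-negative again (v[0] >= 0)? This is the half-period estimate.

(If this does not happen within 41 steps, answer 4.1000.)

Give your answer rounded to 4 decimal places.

Answer: 3.3000

Derivation:
Step 0: x=[7.0000] v=[0.0000]
Step 1: x=[6.9952] v=[-0.0477]
Step 2: x=[6.9857] v=[-0.0950]
Step 3: x=[6.9716] v=[-0.1414]
Step 4: x=[6.9530] v=[-0.1864]
Step 5: x=[6.9300] v=[-0.2296]
Step 6: x=[6.9029] v=[-0.2707]
Step 7: x=[6.8720] v=[-0.3092]
Step 8: x=[6.8375] v=[-0.3447]
Step 9: x=[6.7998] v=[-0.3769]
Step 10: x=[6.7593] v=[-0.4055]
Step 11: x=[6.7163] v=[-0.4303]
Step 12: x=[6.6712] v=[-0.4510]
Step 13: x=[6.6245] v=[-0.4673]
Step 14: x=[6.5766] v=[-0.4792]
Step 15: x=[6.5280] v=[-0.4865]
Step 16: x=[6.4791] v=[-0.4892]
Step 17: x=[6.4304] v=[-0.4872]
Step 18: x=[6.3823] v=[-0.4806]
Step 19: x=[6.3354] v=[-0.4694]
Step 20: x=[6.2900] v=[-0.4537]
Step 21: x=[6.2466] v=[-0.4337]
Step 22: x=[6.2057] v=[-0.4095]
Step 23: x=[6.1676] v=[-0.3814]
Step 24: x=[6.1326] v=[-0.3497]
Step 25: x=[6.1011] v=[-0.3146]
Step 26: x=[6.0735] v=[-0.2765]
Step 27: x=[6.0499] v=[-0.2358]
Step 28: x=[6.0306] v=[-0.1928]
Step 29: x=[6.0158] v=[-0.1480]
Step 30: x=[6.0056] v=[-0.1018]
Step 31: x=[6.0001] v=[-0.0546]
Step 32: x=[5.9994] v=[-0.0069]
Step 33: x=[6.0035] v=[0.0409]
First v>=0 after going negative at step 33, time=3.3000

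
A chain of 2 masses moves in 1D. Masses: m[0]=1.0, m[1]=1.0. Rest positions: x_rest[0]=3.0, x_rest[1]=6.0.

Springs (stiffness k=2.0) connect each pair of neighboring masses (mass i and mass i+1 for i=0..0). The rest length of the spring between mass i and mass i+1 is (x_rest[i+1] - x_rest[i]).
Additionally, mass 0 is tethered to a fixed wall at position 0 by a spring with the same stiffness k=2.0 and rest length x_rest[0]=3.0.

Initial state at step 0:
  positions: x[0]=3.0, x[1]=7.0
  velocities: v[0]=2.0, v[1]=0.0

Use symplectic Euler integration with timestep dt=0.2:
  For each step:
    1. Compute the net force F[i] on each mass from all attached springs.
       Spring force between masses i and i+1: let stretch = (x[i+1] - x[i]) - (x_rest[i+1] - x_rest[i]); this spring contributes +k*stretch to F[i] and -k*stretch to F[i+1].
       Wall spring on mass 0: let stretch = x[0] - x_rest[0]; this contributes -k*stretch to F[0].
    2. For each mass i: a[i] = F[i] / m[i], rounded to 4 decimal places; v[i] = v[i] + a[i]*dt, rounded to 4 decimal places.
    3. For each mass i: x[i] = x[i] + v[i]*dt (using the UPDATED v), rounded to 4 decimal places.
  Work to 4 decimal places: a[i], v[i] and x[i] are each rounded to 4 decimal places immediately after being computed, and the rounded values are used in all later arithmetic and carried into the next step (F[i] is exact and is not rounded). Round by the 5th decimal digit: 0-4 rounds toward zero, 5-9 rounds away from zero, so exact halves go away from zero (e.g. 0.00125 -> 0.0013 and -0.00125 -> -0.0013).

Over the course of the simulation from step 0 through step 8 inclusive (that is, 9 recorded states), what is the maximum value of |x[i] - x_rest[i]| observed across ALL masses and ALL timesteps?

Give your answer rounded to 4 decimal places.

Answer: 1.6032

Derivation:
Step 0: x=[3.0000 7.0000] v=[2.0000 0.0000]
Step 1: x=[3.4800 6.9200] v=[2.4000 -0.4000]
Step 2: x=[3.9568 6.8048] v=[2.3840 -0.5760]
Step 3: x=[4.3449 6.7018] v=[1.9405 -0.5152]
Step 4: x=[4.5740 6.6502] v=[1.1453 -0.2580]
Step 5: x=[4.6032 6.6725] v=[0.1462 0.1115]
Step 6: x=[4.4297 6.7693] v=[-0.8674 0.4838]
Step 7: x=[4.0890 6.9189] v=[-1.7034 0.7480]
Step 8: x=[3.6476 7.0821] v=[-2.2070 0.8160]
Max displacement = 1.6032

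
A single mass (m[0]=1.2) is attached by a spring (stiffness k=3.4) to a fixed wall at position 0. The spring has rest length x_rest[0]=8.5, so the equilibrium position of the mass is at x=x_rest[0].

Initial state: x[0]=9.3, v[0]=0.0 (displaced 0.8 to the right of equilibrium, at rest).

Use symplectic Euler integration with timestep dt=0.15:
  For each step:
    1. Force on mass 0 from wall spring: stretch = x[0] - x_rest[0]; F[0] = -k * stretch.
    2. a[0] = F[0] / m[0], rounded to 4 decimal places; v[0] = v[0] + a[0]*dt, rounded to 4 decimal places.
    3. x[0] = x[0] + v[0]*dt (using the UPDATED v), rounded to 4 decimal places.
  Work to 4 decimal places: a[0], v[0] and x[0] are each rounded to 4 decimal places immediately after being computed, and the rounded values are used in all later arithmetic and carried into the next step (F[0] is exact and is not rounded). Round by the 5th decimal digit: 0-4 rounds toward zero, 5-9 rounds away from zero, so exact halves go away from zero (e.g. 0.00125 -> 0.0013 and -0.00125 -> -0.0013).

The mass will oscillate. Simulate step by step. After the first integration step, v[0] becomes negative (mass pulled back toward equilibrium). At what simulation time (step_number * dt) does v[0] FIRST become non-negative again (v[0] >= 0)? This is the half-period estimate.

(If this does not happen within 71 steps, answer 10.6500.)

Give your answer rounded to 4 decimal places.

Step 0: x=[9.3000] v=[0.0000]
Step 1: x=[9.2490] v=[-0.3400]
Step 2: x=[9.1503] v=[-0.6583]
Step 3: x=[9.0101] v=[-0.9347]
Step 4: x=[8.8374] v=[-1.1515]
Step 5: x=[8.6432] v=[-1.2949]
Step 6: x=[8.4398] v=[-1.3558]
Step 7: x=[8.2403] v=[-1.3302]
Step 8: x=[8.0573] v=[-1.2198]
Step 9: x=[7.9025] v=[-1.0317]
Step 10: x=[7.7858] v=[-0.7778]
Step 11: x=[7.7147] v=[-0.4743]
Step 12: x=[7.6936] v=[-0.1406]
Step 13: x=[7.7239] v=[0.2021]
First v>=0 after going negative at step 13, time=1.9500

Answer: 1.9500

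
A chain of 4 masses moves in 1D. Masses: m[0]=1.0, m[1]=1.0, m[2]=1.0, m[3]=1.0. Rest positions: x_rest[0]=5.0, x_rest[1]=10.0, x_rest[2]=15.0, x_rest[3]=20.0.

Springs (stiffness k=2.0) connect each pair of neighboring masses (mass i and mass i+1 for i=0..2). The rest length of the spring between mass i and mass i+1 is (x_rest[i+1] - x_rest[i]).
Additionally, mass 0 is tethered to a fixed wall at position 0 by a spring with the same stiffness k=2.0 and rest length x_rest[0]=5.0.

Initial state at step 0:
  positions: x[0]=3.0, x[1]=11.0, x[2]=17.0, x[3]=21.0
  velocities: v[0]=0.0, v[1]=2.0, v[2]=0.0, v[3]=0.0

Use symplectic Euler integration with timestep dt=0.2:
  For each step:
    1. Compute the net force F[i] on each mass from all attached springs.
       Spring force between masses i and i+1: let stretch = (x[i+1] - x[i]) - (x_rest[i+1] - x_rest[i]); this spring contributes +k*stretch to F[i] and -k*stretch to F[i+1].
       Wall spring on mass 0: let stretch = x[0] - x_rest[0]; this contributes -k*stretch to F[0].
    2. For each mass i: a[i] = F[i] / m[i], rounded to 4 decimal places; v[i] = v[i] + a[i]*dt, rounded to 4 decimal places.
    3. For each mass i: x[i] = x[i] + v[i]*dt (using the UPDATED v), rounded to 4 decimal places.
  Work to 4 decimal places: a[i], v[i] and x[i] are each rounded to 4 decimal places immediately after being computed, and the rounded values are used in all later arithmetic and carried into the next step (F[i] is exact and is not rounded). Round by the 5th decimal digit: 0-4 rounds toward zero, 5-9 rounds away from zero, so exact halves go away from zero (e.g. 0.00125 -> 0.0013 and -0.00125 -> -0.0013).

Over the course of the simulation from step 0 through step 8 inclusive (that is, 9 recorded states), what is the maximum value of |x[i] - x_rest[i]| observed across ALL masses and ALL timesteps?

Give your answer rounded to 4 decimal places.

Answer: 3.1376

Derivation:
Step 0: x=[3.0000 11.0000 17.0000 21.0000] v=[0.0000 2.0000 0.0000 0.0000]
Step 1: x=[3.4000 11.2400 16.8400 21.0800] v=[2.0000 1.2000 -0.8000 0.4000]
Step 2: x=[4.1552 11.3008 16.5712 21.2208] v=[3.7760 0.3040 -1.3440 0.7040]
Step 3: x=[5.1496 11.2116 16.2527 21.3896] v=[4.9722 -0.4461 -1.5923 0.8442]
Step 4: x=[6.2170 11.0407 15.9419 21.5475] v=[5.3372 -0.8545 -1.5540 0.7894]
Step 5: x=[7.1730 10.8760 15.6875 21.6569] v=[4.7799 -0.8235 -1.2722 0.5472]
Step 6: x=[7.8514 10.8000 15.5257 21.6888] v=[3.3919 -0.3801 -0.8090 0.1594]
Step 7: x=[8.1376 10.8661 15.4789 21.6276] v=[1.4308 0.3307 -0.2340 -0.3058]
Step 8: x=[7.9910 11.0830 15.5550 21.4745] v=[-0.7328 1.0844 0.3804 -0.7653]
Max displacement = 3.1376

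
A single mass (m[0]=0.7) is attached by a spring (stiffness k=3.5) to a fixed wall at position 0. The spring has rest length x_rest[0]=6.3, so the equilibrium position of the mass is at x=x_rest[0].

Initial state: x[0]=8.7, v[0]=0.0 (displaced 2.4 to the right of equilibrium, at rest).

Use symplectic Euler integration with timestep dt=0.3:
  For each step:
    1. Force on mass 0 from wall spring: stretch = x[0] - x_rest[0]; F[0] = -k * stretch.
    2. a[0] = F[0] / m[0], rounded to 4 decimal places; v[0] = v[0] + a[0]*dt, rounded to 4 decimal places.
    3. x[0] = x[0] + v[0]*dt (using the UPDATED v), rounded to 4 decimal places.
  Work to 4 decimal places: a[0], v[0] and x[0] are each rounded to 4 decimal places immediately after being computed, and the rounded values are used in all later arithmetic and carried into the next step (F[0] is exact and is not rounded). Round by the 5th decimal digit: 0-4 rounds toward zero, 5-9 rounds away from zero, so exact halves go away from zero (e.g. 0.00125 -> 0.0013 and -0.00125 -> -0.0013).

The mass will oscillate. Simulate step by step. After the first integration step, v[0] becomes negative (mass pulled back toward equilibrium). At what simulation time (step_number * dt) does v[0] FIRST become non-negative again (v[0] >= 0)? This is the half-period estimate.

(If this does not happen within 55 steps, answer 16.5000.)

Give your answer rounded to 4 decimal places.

Step 0: x=[8.7000] v=[0.0000]
Step 1: x=[7.6200] v=[-3.6000]
Step 2: x=[5.9460] v=[-5.5800]
Step 3: x=[4.4313] v=[-5.0490]
Step 4: x=[3.7575] v=[-2.2460]
Step 5: x=[4.2278] v=[1.5678]
First v>=0 after going negative at step 5, time=1.5000

Answer: 1.5000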